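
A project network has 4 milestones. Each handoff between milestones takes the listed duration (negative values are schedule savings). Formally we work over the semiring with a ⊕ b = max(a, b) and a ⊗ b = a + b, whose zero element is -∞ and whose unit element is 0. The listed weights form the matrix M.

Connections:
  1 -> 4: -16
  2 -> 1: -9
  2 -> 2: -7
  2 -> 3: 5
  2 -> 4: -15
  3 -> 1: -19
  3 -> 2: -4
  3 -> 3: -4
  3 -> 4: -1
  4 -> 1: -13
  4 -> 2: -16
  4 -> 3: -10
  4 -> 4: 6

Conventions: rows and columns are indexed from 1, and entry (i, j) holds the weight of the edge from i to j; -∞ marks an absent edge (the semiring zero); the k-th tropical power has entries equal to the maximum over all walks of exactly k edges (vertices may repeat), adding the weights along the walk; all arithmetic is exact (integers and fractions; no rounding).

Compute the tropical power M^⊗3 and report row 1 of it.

M^⊗2:
  [-29, -32, -26, -10]
  [-14, 1, 1, 4]
  [-13, -8, 1, 5]
  [-7, -10, -4, 12]
M^⊗3:
  [-23, -26, -20, -4]
  [-8, -3, 6, 10]
  [-8, -3, -3, 11]
  [-1, -4, 2, 18]
Answer: row 1 of M^⊗3 = [-23, -26, -20, -4]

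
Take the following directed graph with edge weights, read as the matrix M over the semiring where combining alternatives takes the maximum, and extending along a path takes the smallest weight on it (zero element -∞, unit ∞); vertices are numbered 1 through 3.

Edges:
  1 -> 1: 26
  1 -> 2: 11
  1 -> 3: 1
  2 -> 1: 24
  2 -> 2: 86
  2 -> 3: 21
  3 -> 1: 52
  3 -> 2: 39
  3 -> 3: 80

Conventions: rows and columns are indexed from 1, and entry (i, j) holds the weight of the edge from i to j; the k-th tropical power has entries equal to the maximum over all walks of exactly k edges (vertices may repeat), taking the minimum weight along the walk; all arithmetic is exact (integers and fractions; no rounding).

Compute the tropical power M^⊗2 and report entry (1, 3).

M^⊗2:
  [26, 11, 11]
  [24, 86, 21]
  [52, 39, 80]
Key observation: the optimum is the walk 1->2->3, with weight 11 min 21 = 11.
Optimal value attained by: walk 1->2->3.
Answer: (M^⊗2)[1][3] = 11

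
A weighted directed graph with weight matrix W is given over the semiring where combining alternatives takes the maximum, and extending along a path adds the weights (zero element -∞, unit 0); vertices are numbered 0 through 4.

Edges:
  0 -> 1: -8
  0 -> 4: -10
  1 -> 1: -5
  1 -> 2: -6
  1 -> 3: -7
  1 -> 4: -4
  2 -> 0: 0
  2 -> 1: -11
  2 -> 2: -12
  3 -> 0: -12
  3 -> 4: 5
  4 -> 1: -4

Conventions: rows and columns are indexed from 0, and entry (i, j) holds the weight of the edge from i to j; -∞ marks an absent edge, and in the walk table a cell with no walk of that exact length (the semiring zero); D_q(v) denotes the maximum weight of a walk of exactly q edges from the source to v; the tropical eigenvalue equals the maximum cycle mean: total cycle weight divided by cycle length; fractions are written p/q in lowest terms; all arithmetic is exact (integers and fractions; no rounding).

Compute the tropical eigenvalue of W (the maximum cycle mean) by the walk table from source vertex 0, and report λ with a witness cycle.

q=0: [0, -∞, -∞, -∞, -∞]
q=1: [-∞, -8, -∞, -∞, -10]
q=2: [-∞, -13, -14, -15, -12]
q=3: [-14, -16, -19, -20, -10]
q=4: [-19, -14, -22, -23, -15]
q=5: [-22, -19, -20, -21, -18]
Optimal cycle mean attained by: cycle 1->3->4->1, total (-7) + 5 + (-4), length 3.
Answer: λ = -2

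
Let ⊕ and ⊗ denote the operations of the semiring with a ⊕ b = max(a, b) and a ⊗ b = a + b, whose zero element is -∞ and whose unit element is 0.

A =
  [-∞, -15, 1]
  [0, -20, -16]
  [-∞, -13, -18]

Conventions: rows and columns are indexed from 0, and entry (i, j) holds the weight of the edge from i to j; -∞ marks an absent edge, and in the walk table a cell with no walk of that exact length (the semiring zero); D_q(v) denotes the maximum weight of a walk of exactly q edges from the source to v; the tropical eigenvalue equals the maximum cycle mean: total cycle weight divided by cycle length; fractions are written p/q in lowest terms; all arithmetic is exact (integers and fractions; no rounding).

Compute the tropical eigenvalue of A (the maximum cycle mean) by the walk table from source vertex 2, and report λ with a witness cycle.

q=0: [-∞, -∞, 0]
q=1: [-∞, -13, -18]
q=2: [-13, -31, -29]
q=3: [-31, -28, -12]
Optimal cycle mean attained by: cycle 0->2->1->0, total 1 + (-13) + 0, length 3.
Answer: λ = -4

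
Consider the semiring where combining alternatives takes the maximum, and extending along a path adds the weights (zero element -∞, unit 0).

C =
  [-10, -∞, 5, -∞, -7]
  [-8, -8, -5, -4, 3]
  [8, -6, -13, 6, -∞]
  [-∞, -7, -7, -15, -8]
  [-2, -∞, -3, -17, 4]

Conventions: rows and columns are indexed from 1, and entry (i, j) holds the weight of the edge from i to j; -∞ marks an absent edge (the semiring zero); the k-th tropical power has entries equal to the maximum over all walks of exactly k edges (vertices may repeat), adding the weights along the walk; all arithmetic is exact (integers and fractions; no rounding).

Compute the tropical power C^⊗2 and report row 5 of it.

C^⊗2:
  [13, -1, -5, 11, -3]
  [3, -11, 0, 1, 7]
  [-2, -1, 13, -7, 1]
  [1, -13, -11, -1, -4]
  [5, -9, 3, 3, 8]
Answer: row 5 of C^⊗2 = [5, -9, 3, 3, 8]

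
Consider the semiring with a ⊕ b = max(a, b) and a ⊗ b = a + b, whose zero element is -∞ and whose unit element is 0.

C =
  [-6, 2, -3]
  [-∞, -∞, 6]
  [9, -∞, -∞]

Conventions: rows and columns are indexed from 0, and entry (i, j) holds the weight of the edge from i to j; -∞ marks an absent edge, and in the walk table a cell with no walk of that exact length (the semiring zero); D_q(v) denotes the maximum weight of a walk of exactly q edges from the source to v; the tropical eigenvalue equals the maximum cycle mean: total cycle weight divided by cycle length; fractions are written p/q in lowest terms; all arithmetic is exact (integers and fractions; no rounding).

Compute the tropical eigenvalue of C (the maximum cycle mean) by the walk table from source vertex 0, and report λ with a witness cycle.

q=0: [0, -∞, -∞]
q=1: [-6, 2, -3]
q=2: [6, -4, 8]
q=3: [17, 8, 3]
Optimal cycle mean attained by: cycle 0->1->2->0, total 2 + 6 + 9, length 3.
Answer: λ = 17/3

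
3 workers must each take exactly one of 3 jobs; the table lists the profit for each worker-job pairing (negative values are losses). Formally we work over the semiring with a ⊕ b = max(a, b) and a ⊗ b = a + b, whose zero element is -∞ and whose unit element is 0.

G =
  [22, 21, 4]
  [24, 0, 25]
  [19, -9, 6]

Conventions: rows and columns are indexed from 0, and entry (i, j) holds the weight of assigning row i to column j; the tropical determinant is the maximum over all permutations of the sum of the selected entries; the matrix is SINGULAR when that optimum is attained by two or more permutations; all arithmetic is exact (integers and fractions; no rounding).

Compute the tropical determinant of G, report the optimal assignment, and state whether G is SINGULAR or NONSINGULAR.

σ = (0, 1, 2): 22 + 0 + 6 = 28
σ = (0, 2, 1): 22 + 25 + (-9) = 38
σ = (1, 0, 2): 21 + 24 + 6 = 51
σ = (1, 2, 0): 21 + 25 + 19 = 65
σ = (2, 0, 1): 4 + 24 + (-9) = 19
σ = (2, 1, 0): 4 + 0 + 19 = 23
Optimal value attained by: σ = (1, 2, 0).
Answer: det⊕(G) = 65; verdict: NONSINGULAR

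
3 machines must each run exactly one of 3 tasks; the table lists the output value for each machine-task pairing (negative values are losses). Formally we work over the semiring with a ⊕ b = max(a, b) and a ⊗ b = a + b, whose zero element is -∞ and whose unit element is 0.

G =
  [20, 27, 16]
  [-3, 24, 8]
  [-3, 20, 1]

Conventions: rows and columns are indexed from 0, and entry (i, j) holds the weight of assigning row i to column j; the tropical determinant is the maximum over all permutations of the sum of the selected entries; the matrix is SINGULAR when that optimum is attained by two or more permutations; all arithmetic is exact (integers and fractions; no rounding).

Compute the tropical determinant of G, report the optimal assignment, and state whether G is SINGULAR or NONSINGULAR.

σ = (0, 1, 2): 20 + 24 + 1 = 45
σ = (0, 2, 1): 20 + 8 + 20 = 48
σ = (1, 0, 2): 27 + (-3) + 1 = 25
σ = (1, 2, 0): 27 + 8 + (-3) = 32
σ = (2, 0, 1): 16 + (-3) + 20 = 33
σ = (2, 1, 0): 16 + 24 + (-3) = 37
Optimal value attained by: σ = (0, 2, 1).
Answer: det⊕(G) = 48; verdict: NONSINGULAR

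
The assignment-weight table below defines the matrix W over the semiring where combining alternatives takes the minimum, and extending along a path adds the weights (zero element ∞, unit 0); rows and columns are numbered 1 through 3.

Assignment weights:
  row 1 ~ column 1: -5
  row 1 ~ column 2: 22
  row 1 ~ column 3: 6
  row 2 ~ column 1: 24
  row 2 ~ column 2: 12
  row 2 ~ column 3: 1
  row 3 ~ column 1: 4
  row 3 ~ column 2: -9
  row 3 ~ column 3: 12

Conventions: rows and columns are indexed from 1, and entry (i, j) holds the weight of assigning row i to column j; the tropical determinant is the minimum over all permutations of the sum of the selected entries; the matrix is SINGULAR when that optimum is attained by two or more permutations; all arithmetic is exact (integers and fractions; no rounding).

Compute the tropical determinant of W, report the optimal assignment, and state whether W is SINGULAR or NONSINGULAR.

σ = (1, 2, 3): (-5) + 12 + 12 = 19
σ = (1, 3, 2): (-5) + 1 + (-9) = -13
σ = (2, 1, 3): 22 + 24 + 12 = 58
σ = (2, 3, 1): 22 + 1 + 4 = 27
σ = (3, 1, 2): 6 + 24 + (-9) = 21
σ = (3, 2, 1): 6 + 12 + 4 = 22
Optimal value attained by: σ = (1, 3, 2).
Answer: det⊕(W) = -13; verdict: NONSINGULAR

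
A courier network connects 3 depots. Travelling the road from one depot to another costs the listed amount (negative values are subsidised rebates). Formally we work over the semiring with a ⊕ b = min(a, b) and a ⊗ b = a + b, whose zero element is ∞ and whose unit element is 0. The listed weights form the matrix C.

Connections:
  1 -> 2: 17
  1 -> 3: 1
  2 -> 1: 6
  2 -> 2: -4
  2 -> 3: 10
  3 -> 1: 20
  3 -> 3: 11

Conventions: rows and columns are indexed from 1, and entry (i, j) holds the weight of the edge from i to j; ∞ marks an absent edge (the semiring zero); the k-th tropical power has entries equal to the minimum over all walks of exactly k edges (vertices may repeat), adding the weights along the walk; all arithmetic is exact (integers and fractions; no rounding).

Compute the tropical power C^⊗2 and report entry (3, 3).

C^⊗2:
  [21, 13, 12]
  [2, -8, 6]
  [31, 37, 21]
Key observation: the optimum is the walk 3->1->3, with weight 20 + 1 = 21.
Optimal value attained by: walk 3->1->3.
Answer: (C^⊗2)[3][3] = 21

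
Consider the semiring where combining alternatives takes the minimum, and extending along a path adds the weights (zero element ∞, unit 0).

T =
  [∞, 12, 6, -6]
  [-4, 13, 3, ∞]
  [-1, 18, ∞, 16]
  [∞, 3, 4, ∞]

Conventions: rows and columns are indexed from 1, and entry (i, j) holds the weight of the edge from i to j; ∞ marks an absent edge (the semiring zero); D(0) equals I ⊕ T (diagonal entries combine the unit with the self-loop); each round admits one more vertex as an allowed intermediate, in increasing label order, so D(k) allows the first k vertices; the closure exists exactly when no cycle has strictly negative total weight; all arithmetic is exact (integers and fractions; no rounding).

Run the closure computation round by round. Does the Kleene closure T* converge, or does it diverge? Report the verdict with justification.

D(0):
  [0, 12, 6, -6]
  [-4, 0, 3, ∞]
  [-1, 18, 0, 16]
  [∞, 3, 4, 0]
D(1):
  [0, 12, 6, -6]
  [-4, 0, 2, -10]
  [-1, 11, 0, -7]
  [∞, 3, 4, 0]
Detection: at round 2, diagonal entry (4, 4) turns strictly negative.
Key observation: the cycle 4->2->1->4 has total weight 3 + (-4) + (-6), which is strictly negative.
Answer: DIVERGES — negative cycle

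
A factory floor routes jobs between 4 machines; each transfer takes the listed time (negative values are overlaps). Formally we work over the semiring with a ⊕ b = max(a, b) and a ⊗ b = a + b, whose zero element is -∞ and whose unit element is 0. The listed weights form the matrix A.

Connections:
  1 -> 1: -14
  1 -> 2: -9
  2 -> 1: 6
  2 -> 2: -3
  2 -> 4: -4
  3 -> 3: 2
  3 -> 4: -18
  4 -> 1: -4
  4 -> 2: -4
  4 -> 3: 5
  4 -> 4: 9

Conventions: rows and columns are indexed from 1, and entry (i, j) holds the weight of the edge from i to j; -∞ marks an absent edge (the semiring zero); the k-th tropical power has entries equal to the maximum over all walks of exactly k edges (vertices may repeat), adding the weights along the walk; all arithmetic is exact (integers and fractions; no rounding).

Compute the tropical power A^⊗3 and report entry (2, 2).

A^⊗2:
  [-3, -12, -∞, -13]
  [3, -3, 1, 5]
  [-22, -22, 4, -9]
  [5, 5, 14, 18]
A^⊗3:
  [-6, -12, -8, -4]
  [3, 1, 10, 14]
  [-13, -13, 6, 0]
  [14, 14, 23, 27]
Key observation: the optimum is the walk 2->4->4->2, with weight (-4) + 9 + (-4) = 1.
Optimal value attained by: walk 2->4->4->2.
Answer: (A^⊗3)[2][2] = 1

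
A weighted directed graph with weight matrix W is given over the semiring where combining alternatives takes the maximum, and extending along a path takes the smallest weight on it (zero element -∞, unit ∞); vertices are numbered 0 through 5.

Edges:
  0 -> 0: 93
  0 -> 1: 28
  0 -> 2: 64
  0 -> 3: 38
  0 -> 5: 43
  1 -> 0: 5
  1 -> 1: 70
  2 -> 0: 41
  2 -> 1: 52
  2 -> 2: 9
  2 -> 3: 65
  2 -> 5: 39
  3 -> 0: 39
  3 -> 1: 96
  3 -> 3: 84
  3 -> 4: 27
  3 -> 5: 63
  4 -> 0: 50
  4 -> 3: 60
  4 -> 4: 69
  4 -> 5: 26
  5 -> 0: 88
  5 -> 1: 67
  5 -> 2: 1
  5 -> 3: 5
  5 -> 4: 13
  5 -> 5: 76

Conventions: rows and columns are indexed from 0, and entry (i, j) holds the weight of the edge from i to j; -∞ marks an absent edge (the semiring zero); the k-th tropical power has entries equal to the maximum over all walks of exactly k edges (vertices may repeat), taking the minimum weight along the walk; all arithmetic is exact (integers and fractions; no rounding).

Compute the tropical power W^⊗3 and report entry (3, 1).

W^⊗2:
  [93, 52, 64, 64, 27, 43]
  [5, 70, 5, 5, -∞, 5]
  [41, 65, 41, 65, 27, 63]
  [63, 84, 39, 84, 27, 63]
  [50, 60, 50, 60, 69, 60]
  [88, 67, 64, 38, 13, 76]
W^⊗3:
  [93, 64, 64, 64, 27, 63]
  [5, 70, 5, 5, 5, 5]
  [63, 65, 41, 65, 27, 63]
  [63, 84, 63, 84, 27, 63]
  [60, 60, 50, 60, 69, 60]
  [88, 67, 64, 64, 27, 76]
Key observation: the optimum is the walk 3->3->3->1, with weight 84 min 84 min 96 = 84.
Optimal value attained by: walk 3->3->3->1.
Answer: (W^⊗3)[3][1] = 84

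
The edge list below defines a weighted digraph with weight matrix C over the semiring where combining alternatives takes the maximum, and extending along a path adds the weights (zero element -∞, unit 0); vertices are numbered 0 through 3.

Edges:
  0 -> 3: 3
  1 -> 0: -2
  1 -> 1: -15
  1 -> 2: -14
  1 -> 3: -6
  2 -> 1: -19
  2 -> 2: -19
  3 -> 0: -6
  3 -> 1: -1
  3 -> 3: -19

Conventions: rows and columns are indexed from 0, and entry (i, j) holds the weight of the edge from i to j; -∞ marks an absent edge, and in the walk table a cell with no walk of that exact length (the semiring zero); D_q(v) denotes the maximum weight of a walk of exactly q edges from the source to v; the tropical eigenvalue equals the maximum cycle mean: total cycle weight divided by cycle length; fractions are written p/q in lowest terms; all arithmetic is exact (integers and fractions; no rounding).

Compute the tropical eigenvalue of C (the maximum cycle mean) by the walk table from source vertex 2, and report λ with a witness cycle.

q=0: [-∞, -∞, 0, -∞]
q=1: [-∞, -19, -19, -∞]
q=2: [-21, -34, -33, -25]
q=3: [-31, -26, -48, -18]
q=4: [-24, -19, -40, -28]
Optimal cycle mean attained by: cycle 0->3->1->0, total 3 + (-1) + (-2), length 3.
Answer: λ = 0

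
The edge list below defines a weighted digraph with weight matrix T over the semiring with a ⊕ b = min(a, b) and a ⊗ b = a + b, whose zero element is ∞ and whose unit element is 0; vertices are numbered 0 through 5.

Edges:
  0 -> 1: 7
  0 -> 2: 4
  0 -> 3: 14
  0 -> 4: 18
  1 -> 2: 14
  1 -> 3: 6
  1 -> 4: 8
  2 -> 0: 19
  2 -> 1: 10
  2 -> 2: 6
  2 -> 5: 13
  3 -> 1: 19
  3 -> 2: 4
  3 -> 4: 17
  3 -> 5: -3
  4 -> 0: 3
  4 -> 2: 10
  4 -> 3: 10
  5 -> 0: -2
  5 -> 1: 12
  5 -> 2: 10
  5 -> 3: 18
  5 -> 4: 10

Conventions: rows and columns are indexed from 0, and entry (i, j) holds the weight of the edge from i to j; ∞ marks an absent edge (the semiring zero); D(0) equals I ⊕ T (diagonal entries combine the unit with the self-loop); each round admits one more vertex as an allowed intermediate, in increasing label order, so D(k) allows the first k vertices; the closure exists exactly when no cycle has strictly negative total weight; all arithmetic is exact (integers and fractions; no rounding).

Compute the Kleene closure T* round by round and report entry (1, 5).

D(0):
  [0, 7, 4, 14, 18, ∞]
  [∞, 0, 14, 6, 8, ∞]
  [19, 10, 0, ∞, ∞, 13]
  [∞, 19, 4, 0, 17, -3]
  [3, ∞, 10, 10, 0, ∞]
  [-2, 12, 10, 18, 10, 0]
D(1):
  [0, 7, 4, 14, 18, ∞]
  [∞, 0, 14, 6, 8, ∞]
  [19, 10, 0, 33, 37, 13]
  [∞, 19, 4, 0, 17, -3]
  [3, 10, 7, 10, 0, ∞]
  [-2, 5, 2, 12, 10, 0]
D(2):
  [0, 7, 4, 13, 15, ∞]
  [∞, 0, 14, 6, 8, ∞]
  [19, 10, 0, 16, 18, 13]
  [∞, 19, 4, 0, 17, -3]
  [3, 10, 7, 10, 0, ∞]
  [-2, 5, 2, 11, 10, 0]
D(3):
  [0, 7, 4, 13, 15, 17]
  [33, 0, 14, 6, 8, 27]
  [19, 10, 0, 16, 18, 13]
  [23, 14, 4, 0, 17, -3]
  [3, 10, 7, 10, 0, 20]
  [-2, 5, 2, 11, 10, 0]
D(4):
  [0, 7, 4, 13, 15, 10]
  [29, 0, 10, 6, 8, 3]
  [19, 10, 0, 16, 18, 13]
  [23, 14, 4, 0, 17, -3]
  [3, 10, 7, 10, 0, 7]
  [-2, 5, 2, 11, 10, 0]
D(5):
  [0, 7, 4, 13, 15, 10]
  [11, 0, 10, 6, 8, 3]
  [19, 10, 0, 16, 18, 13]
  [20, 14, 4, 0, 17, -3]
  [3, 10, 7, 10, 0, 7]
  [-2, 5, 2, 11, 10, 0]
D(6):
  [0, 7, 4, 13, 15, 10]
  [1, 0, 5, 6, 8, 3]
  [11, 10, 0, 16, 18, 13]
  [-5, 2, -1, 0, 7, -3]
  [3, 10, 7, 10, 0, 7]
  [-2, 5, 2, 11, 10, 0]
Answer: T*[1][5] = 3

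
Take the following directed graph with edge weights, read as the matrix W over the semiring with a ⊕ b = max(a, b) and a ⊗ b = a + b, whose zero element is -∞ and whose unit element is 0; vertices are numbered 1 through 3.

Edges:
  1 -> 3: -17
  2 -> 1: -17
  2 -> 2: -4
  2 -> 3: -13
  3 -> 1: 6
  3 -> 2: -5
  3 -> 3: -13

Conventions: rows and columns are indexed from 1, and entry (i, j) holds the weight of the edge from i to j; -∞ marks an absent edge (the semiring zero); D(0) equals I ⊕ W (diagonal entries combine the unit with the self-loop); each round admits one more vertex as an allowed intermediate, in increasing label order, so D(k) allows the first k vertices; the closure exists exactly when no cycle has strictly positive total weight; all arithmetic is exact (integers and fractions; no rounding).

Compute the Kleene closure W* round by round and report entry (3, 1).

D(0):
  [0, -∞, -17]
  [-17, 0, -13]
  [6, -5, 0]
D(1):
  [0, -∞, -17]
  [-17, 0, -13]
  [6, -5, 0]
D(2):
  [0, -∞, -17]
  [-17, 0, -13]
  [6, -5, 0]
D(3):
  [0, -22, -17]
  [-7, 0, -13]
  [6, -5, 0]
Answer: W*[3][1] = 6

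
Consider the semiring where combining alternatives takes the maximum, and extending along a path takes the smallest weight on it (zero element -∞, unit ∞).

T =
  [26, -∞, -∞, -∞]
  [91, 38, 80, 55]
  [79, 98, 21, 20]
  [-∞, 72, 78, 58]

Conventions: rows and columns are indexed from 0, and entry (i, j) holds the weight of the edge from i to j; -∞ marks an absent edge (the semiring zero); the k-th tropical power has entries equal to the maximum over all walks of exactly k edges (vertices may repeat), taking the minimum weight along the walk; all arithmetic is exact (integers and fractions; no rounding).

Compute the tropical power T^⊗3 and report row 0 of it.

T^⊗2:
  [26, -∞, -∞, -∞]
  [79, 80, 55, 55]
  [91, 38, 80, 55]
  [78, 78, 72, 58]
T^⊗3:
  [26, -∞, -∞, -∞]
  [80, 55, 80, 55]
  [79, 80, 55, 55]
  [78, 72, 78, 58]
Answer: row 0 of T^⊗3 = [26, -∞, -∞, -∞]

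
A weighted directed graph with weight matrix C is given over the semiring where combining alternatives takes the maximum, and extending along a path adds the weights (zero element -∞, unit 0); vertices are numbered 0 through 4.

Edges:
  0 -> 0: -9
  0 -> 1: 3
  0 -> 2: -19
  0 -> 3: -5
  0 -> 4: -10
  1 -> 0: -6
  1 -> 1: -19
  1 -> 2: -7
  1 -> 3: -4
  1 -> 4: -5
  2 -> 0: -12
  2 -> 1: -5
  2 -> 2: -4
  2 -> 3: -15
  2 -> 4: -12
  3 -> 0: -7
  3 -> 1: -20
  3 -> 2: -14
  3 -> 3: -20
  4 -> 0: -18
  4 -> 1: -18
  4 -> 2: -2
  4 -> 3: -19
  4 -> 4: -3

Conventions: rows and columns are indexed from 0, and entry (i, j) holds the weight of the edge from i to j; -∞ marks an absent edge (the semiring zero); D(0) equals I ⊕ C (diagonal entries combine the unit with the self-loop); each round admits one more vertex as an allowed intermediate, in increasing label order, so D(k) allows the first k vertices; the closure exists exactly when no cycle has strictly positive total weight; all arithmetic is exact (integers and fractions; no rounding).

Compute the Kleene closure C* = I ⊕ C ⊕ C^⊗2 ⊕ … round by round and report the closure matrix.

D(0):
  [0, 3, -19, -5, -10]
  [-6, 0, -7, -4, -5]
  [-12, -5, 0, -15, -12]
  [-7, -20, -14, 0, -∞]
  [-18, -18, -2, -19, 0]
D(1):
  [0, 3, -19, -5, -10]
  [-6, 0, -7, -4, -5]
  [-12, -5, 0, -15, -12]
  [-7, -4, -14, 0, -17]
  [-18, -15, -2, -19, 0]
D(2):
  [0, 3, -4, -1, -2]
  [-6, 0, -7, -4, -5]
  [-11, -5, 0, -9, -10]
  [-7, -4, -11, 0, -9]
  [-18, -15, -2, -19, 0]
D(3):
  [0, 3, -4, -1, -2]
  [-6, 0, -7, -4, -5]
  [-11, -5, 0, -9, -10]
  [-7, -4, -11, 0, -9]
  [-13, -7, -2, -11, 0]
D(4):
  [0, 3, -4, -1, -2]
  [-6, 0, -7, -4, -5]
  [-11, -5, 0, -9, -10]
  [-7, -4, -11, 0, -9]
  [-13, -7, -2, -11, 0]
D(5):
  [0, 3, -4, -1, -2]
  [-6, 0, -7, -4, -5]
  [-11, -5, 0, -9, -10]
  [-7, -4, -11, 0, -9]
  [-13, -7, -2, -11, 0]
Answer: C* = [[0, 3, -4, -1, -2], [-6, 0, -7, -4, -5], [-11, -5, 0, -9, -10], [-7, -4, -11, 0, -9], [-13, -7, -2, -11, 0]]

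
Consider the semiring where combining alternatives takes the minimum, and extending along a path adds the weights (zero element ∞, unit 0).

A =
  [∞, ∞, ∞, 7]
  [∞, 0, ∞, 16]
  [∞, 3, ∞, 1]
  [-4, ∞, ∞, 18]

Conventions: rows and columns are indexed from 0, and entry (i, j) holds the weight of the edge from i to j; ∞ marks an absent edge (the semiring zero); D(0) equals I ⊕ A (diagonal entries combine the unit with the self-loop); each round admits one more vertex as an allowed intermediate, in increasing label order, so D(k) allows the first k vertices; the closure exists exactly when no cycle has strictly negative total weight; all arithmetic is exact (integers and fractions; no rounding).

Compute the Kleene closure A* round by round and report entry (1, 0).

D(0):
  [0, ∞, ∞, 7]
  [∞, 0, ∞, 16]
  [∞, 3, 0, 1]
  [-4, ∞, ∞, 0]
D(1):
  [0, ∞, ∞, 7]
  [∞, 0, ∞, 16]
  [∞, 3, 0, 1]
  [-4, ∞, ∞, 0]
D(2):
  [0, ∞, ∞, 7]
  [∞, 0, ∞, 16]
  [∞, 3, 0, 1]
  [-4, ∞, ∞, 0]
D(3):
  [0, ∞, ∞, 7]
  [∞, 0, ∞, 16]
  [∞, 3, 0, 1]
  [-4, ∞, ∞, 0]
D(4):
  [0, ∞, ∞, 7]
  [12, 0, ∞, 16]
  [-3, 3, 0, 1]
  [-4, ∞, ∞, 0]
Answer: A*[1][0] = 12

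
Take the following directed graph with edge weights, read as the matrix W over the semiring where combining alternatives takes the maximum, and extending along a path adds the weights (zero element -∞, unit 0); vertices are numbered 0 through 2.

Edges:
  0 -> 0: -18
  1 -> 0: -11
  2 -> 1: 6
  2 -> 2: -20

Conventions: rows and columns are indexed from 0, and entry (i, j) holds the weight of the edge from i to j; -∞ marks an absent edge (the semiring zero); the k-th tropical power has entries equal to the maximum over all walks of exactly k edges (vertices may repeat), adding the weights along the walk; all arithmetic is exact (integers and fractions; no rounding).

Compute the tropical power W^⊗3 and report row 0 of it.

W^⊗2:
  [-36, -∞, -∞]
  [-29, -∞, -∞]
  [-5, -14, -40]
W^⊗3:
  [-54, -∞, -∞]
  [-47, -∞, -∞]
  [-23, -34, -60]
Answer: row 0 of W^⊗3 = [-54, -∞, -∞]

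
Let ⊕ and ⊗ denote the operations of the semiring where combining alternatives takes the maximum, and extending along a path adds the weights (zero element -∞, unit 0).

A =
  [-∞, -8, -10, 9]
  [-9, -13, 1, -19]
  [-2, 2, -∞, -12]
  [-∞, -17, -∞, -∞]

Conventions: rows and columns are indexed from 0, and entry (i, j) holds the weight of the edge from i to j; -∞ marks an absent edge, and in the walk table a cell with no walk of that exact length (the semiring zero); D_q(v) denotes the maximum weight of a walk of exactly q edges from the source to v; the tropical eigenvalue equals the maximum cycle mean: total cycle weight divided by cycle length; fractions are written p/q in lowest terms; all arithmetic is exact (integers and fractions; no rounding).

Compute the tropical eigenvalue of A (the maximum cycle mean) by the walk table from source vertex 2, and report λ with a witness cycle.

q=0: [-∞, -∞, 0, -∞]
q=1: [-2, 2, -∞, -12]
q=2: [-7, -10, 3, 7]
q=3: [1, 5, -9, 2]
q=4: [-4, -7, 6, 10]
Optimal cycle mean attained by: cycle 1->2->1, total 1 + 2, length 2.
Answer: λ = 3/2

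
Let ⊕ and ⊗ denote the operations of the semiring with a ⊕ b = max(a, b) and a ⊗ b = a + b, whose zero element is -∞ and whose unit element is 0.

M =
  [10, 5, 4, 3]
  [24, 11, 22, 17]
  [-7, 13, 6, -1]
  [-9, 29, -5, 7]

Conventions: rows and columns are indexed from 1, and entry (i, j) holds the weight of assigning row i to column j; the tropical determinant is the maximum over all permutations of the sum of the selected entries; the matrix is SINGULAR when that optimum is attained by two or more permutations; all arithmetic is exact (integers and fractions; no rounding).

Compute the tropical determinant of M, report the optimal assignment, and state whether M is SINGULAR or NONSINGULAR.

σ = (1, 2, 3, 4): 10 + 11 + 6 + 7 = 34
σ = (1, 2, 4, 3): 10 + 11 + (-1) + (-5) = 15
σ = (1, 3, 2, 4): 10 + 22 + 13 + 7 = 52
σ = (1, 3, 4, 2): 10 + 22 + (-1) + 29 = 60
σ = (1, 4, 2, 3): 10 + 17 + 13 + (-5) = 35
σ = (1, 4, 3, 2): 10 + 17 + 6 + 29 = 62
σ = (2, 1, 3, 4): 5 + 24 + 6 + 7 = 42
σ = (2, 1, 4, 3): 5 + 24 + (-1) + (-5) = 23
σ = (2, 3, 1, 4): 5 + 22 + (-7) + 7 = 27
σ = (2, 3, 4, 1): 5 + 22 + (-1) + (-9) = 17
σ = (2, 4, 1, 3): 5 + 17 + (-7) + (-5) = 10
σ = (2, 4, 3, 1): 5 + 17 + 6 + (-9) = 19
σ = (3, 1, 2, 4): 4 + 24 + 13 + 7 = 48
σ = (3, 1, 4, 2): 4 + 24 + (-1) + 29 = 56
σ = (3, 2, 1, 4): 4 + 11 + (-7) + 7 = 15
σ = (3, 2, 4, 1): 4 + 11 + (-1) + (-9) = 5
σ = (3, 4, 1, 2): 4 + 17 + (-7) + 29 = 43
σ = (3, 4, 2, 1): 4 + 17 + 13 + (-9) = 25
σ = (4, 1, 2, 3): 3 + 24 + 13 + (-5) = 35
σ = (4, 1, 3, 2): 3 + 24 + 6 + 29 = 62
σ = (4, 2, 1, 3): 3 + 11 + (-7) + (-5) = 2
σ = (4, 2, 3, 1): 3 + 11 + 6 + (-9) = 11
σ = (4, 3, 1, 2): 3 + 22 + (-7) + 29 = 47
σ = (4, 3, 2, 1): 3 + 22 + 13 + (-9) = 29
Optimal value attained by: σ = (1, 4, 3, 2).
Answer: det⊕(M) = 62; verdict: SINGULAR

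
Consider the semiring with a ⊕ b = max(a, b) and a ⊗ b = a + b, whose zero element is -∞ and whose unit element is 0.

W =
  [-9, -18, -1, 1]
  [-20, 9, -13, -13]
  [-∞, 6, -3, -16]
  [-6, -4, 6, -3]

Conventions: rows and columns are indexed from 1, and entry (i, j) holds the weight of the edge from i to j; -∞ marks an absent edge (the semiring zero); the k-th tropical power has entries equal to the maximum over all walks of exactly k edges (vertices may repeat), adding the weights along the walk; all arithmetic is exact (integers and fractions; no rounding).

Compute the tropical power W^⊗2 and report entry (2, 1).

W^⊗2:
  [-5, 5, 7, -2]
  [-11, 18, -4, -4]
  [-14, 15, -6, -7]
  [-9, 12, 3, -5]
Key observation: the optimum is the walk 2->2->1, with weight 9 + (-20) = -11.
Optimal value attained by: walk 2->2->1.
Answer: (W^⊗2)[2][1] = -11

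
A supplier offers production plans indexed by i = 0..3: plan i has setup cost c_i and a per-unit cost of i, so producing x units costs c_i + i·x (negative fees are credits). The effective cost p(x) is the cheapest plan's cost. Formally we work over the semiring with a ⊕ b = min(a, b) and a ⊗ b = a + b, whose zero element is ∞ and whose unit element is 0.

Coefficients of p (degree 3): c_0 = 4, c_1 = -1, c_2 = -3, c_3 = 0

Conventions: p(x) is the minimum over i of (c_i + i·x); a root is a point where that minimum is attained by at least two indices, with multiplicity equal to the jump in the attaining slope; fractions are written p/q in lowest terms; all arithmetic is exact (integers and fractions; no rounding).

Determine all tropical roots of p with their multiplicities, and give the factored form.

hull edge (i=0, c=4) to (i=1, c=-1): slope -5, span 1
hull edge (i=1, c=-1) to (i=2, c=-3): slope -2, span 1
hull edge (i=2, c=-3) to (i=3, c=0): slope 3, span 1
Factored form: p(x) = 0 ⊗ (x ⊕ (-3)) ⊗ (x ⊕ 2) ⊗ (x ⊕ 5)
Answer: roots = -3 (mult 1), 2 (mult 1), 5 (mult 1)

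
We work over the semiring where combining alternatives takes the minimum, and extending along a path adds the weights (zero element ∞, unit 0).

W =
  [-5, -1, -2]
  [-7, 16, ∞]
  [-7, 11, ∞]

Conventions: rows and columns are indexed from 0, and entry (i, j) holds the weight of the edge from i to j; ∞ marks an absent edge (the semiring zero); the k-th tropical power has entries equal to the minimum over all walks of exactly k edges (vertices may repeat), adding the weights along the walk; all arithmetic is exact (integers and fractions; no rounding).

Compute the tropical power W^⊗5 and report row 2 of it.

W^⊗2:
  [-10, -6, -7]
  [-12, -8, -9]
  [-12, -8, -9]
W^⊗3:
  [-15, -11, -12]
  [-17, -13, -14]
  [-17, -13, -14]
W^⊗4:
  [-20, -16, -17]
  [-22, -18, -19]
  [-22, -18, -19]
W^⊗5:
  [-25, -21, -22]
  [-27, -23, -24]
  [-27, -23, -24]
Answer: row 2 of W^⊗5 = [-27, -23, -24]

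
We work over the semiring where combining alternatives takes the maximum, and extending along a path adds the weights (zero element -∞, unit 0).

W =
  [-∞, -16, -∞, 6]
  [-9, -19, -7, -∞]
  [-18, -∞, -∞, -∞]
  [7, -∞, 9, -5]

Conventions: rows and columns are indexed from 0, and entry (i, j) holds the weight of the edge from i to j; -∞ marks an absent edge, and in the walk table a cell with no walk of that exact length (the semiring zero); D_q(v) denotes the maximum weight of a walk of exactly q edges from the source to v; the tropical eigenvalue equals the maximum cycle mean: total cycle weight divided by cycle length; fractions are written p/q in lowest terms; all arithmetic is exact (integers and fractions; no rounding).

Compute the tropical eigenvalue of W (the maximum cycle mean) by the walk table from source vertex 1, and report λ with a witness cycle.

q=0: [-∞, 0, -∞, -∞]
q=1: [-9, -19, -7, -∞]
q=2: [-25, -25, -26, -3]
q=3: [4, -41, 6, -8]
q=4: [-1, -12, 1, 10]
Optimal cycle mean attained by: cycle 0->3->0, total 6 + 7, length 2.
Answer: λ = 13/2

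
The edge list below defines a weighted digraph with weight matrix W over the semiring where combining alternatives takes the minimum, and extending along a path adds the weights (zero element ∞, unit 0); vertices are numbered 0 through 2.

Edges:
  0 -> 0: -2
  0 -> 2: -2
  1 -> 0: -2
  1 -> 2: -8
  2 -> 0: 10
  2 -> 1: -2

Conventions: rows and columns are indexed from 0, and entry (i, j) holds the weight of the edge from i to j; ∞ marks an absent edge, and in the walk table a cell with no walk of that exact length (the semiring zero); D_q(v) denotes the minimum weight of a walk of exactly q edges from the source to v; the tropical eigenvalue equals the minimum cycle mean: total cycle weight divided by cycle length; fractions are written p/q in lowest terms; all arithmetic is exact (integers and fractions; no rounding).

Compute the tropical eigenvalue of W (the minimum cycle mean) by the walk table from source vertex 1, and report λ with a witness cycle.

q=0: [∞, 0, ∞]
q=1: [-2, ∞, -8]
q=2: [-4, -10, -4]
q=3: [-12, -6, -18]
Optimal cycle mean attained by: cycle 1->2->1, total (-8) + (-2), length 2.
Answer: λ = -5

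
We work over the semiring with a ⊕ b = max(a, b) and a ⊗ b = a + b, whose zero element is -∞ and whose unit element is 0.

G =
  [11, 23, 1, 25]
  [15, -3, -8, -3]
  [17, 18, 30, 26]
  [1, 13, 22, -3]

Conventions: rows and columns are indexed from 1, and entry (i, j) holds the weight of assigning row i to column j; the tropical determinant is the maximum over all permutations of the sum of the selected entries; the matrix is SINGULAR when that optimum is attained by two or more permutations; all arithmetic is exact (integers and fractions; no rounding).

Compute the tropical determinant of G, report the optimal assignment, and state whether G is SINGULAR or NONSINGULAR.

σ = (1, 2, 3, 4): 11 + (-3) + 30 + (-3) = 35
σ = (1, 2, 4, 3): 11 + (-3) + 26 + 22 = 56
σ = (1, 3, 2, 4): 11 + (-8) + 18 + (-3) = 18
σ = (1, 3, 4, 2): 11 + (-8) + 26 + 13 = 42
σ = (1, 4, 2, 3): 11 + (-3) + 18 + 22 = 48
σ = (1, 4, 3, 2): 11 + (-3) + 30 + 13 = 51
σ = (2, 1, 3, 4): 23 + 15 + 30 + (-3) = 65
σ = (2, 1, 4, 3): 23 + 15 + 26 + 22 = 86
σ = (2, 3, 1, 4): 23 + (-8) + 17 + (-3) = 29
σ = (2, 3, 4, 1): 23 + (-8) + 26 + 1 = 42
σ = (2, 4, 1, 3): 23 + (-3) + 17 + 22 = 59
σ = (2, 4, 3, 1): 23 + (-3) + 30 + 1 = 51
σ = (3, 1, 2, 4): 1 + 15 + 18 + (-3) = 31
σ = (3, 1, 4, 2): 1 + 15 + 26 + 13 = 55
σ = (3, 2, 1, 4): 1 + (-3) + 17 + (-3) = 12
σ = (3, 2, 4, 1): 1 + (-3) + 26 + 1 = 25
σ = (3, 4, 1, 2): 1 + (-3) + 17 + 13 = 28
σ = (3, 4, 2, 1): 1 + (-3) + 18 + 1 = 17
σ = (4, 1, 2, 3): 25 + 15 + 18 + 22 = 80
σ = (4, 1, 3, 2): 25 + 15 + 30 + 13 = 83
σ = (4, 2, 1, 3): 25 + (-3) + 17 + 22 = 61
σ = (4, 2, 3, 1): 25 + (-3) + 30 + 1 = 53
σ = (4, 3, 1, 2): 25 + (-8) + 17 + 13 = 47
σ = (4, 3, 2, 1): 25 + (-8) + 18 + 1 = 36
Optimal value attained by: σ = (2, 1, 4, 3).
Answer: det⊕(G) = 86; verdict: NONSINGULAR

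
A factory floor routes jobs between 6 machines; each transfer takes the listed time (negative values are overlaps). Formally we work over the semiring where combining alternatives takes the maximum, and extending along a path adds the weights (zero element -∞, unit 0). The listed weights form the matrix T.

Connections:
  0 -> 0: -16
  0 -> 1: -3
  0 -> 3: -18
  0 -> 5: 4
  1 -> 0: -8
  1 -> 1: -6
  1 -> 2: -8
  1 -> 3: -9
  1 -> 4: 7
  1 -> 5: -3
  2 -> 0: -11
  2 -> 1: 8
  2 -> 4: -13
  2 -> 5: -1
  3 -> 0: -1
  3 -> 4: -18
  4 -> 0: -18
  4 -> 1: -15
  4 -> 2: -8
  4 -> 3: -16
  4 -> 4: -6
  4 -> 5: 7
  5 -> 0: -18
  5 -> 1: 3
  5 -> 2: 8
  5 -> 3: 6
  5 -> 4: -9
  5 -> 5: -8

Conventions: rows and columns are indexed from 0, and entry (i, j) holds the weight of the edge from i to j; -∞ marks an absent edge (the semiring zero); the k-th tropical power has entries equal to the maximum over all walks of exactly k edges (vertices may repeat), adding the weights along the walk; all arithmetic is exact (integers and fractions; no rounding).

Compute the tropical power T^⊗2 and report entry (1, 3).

T^⊗2:
  [-11, 7, 12, 10, 4, -4]
  [-10, 0, 5, 3, 1, 14]
  [0, 2, 7, 5, 15, 5]
  [-17, -4, -26, -19, -24, 3]
  [-11, 10, 15, 13, -2, 1]
  [5, 16, 0, -2, 10, 7]
Key observation: the optimum is the walk 1->5->3, with weight (-3) + 6 = 3.
Optimal value attained by: walk 1->5->3.
Answer: (T^⊗2)[1][3] = 3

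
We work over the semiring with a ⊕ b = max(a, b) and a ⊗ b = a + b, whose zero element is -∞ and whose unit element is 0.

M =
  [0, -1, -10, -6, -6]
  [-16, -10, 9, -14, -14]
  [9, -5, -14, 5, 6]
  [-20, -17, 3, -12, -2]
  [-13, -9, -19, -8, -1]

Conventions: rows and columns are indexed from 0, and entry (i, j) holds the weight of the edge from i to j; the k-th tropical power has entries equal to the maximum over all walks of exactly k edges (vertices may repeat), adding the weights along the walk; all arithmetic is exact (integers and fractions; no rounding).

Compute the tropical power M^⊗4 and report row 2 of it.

M^⊗2:
  [0, -1, 8, -5, -4]
  [18, 4, -1, 14, 15]
  [9, 8, 8, 3, 5]
  [12, -2, -8, 8, 9]
  [-10, -10, 0, -9, -2]
M^⊗3:
  [17, 3, 8, 13, 14]
  [18, 17, 17, 12, 14]
  [17, 8, 17, 13, 14]
  [12, 11, 11, 6, 8]
  [9, -5, -1, 5, 6]
M^⊗4:
  [17, 16, 16, 13, 14]
  [26, 17, 26, 22, 23]
  [26, 16, 17, 22, 23]
  [20, 11, 20, 16, 17]
  [9, 8, 8, 4, 5]
Answer: row 2 of M^⊗4 = [26, 16, 17, 22, 23]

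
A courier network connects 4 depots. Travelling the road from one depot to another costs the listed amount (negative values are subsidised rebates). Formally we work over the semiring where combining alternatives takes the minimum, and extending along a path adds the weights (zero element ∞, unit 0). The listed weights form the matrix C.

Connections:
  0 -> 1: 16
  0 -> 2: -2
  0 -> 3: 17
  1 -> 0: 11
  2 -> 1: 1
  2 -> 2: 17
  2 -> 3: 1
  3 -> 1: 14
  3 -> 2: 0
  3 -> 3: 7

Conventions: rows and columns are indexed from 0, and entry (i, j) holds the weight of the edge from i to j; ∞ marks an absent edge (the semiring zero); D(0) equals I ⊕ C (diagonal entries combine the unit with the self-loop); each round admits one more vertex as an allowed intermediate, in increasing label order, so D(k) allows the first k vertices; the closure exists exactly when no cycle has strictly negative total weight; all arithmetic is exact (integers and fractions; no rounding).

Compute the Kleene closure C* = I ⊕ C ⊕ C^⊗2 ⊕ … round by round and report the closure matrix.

D(0):
  [0, 16, -2, 17]
  [11, 0, ∞, ∞]
  [∞, 1, 0, 1]
  [∞, 14, 0, 0]
D(1):
  [0, 16, -2, 17]
  [11, 0, 9, 28]
  [∞, 1, 0, 1]
  [∞, 14, 0, 0]
D(2):
  [0, 16, -2, 17]
  [11, 0, 9, 28]
  [12, 1, 0, 1]
  [25, 14, 0, 0]
D(3):
  [0, -1, -2, -1]
  [11, 0, 9, 10]
  [12, 1, 0, 1]
  [12, 1, 0, 0]
D(4):
  [0, -1, -2, -1]
  [11, 0, 9, 10]
  [12, 1, 0, 1]
  [12, 1, 0, 0]
Answer: C* = [[0, -1, -2, -1], [11, 0, 9, 10], [12, 1, 0, 1], [12, 1, 0, 0]]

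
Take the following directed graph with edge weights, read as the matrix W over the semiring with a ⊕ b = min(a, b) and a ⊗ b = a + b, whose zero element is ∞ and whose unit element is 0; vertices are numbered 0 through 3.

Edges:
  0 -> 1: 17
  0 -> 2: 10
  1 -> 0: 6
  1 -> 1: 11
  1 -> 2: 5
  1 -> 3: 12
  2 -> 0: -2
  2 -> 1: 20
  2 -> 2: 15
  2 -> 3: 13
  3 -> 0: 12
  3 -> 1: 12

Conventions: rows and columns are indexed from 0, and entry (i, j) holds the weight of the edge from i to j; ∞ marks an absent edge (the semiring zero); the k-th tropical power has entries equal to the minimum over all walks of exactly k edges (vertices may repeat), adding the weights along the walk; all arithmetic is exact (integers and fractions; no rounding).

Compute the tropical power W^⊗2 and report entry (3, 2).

W^⊗2:
  [8, 28, 22, 23]
  [3, 22, 16, 18]
  [13, 15, 8, 28]
  [18, 23, 17, 24]
Key observation: the optimum is the walk 3->1->2, with weight 12 + 5 = 17.
Optimal value attained by: walk 3->1->2.
Answer: (W^⊗2)[3][2] = 17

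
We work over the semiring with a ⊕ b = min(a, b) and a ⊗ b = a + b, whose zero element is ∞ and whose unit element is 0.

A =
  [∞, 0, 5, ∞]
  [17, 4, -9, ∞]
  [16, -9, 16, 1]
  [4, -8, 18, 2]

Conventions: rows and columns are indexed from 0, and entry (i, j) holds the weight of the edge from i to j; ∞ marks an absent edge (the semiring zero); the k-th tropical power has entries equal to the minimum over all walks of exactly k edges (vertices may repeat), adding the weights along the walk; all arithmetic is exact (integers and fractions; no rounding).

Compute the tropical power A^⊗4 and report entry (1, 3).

A^⊗2:
  [17, -4, -9, 6]
  [7, -18, -5, -8]
  [5, -7, -18, 3]
  [6, -6, -17, 4]
A^⊗3:
  [7, -18, -13, -8]
  [-4, -16, -27, -6]
  [-2, -27, -16, -17]
  [-1, -26, -15, -16]
A^⊗4:
  [-4, -22, -27, -12]
  [-11, -36, -25, -26]
  [-13, -25, -36, -15]
  [-12, -24, -35, -14]
Key observation: the optimum is the walk 1->2->1->2->3, with weight (-9) + (-9) + (-9) + 1 = -26.
Optimal value attained by: walk 1->2->1->2->3.
Answer: (A^⊗4)[1][3] = -26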